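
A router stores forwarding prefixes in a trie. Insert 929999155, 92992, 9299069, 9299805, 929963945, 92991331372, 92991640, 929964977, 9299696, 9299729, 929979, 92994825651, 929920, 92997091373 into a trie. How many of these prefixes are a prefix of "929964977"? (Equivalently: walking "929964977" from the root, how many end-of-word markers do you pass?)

Traverse "929964977" character by character; count nodes along the way that are marked as word ends.
Prefixes of the query that are stored words: "929964977"
Count: 1

1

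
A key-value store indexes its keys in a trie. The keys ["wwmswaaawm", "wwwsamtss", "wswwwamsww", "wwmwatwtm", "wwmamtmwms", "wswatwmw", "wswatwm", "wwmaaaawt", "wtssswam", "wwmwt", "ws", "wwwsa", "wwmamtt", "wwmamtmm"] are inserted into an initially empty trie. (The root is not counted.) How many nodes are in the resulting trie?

59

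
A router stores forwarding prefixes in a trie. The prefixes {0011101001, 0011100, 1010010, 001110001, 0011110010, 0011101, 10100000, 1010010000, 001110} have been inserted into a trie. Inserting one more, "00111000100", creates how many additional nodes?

2

Walking "00111000100" from the root, the first 9 characters ("001110001") follow existing edges; "0" is the first miss.
New nodes needed: |"00111000100"| − 9 = 11 − 9 = 2.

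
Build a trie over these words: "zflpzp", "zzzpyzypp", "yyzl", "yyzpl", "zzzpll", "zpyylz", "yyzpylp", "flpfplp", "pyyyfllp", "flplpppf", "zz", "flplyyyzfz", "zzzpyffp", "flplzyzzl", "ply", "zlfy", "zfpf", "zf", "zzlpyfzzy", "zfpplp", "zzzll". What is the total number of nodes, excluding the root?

83

Trace insertions, counting only characters that open a new branch:
  "zflpzp" → 6 new (z, f, l, p, z, p)
  "zzzpyzypp" → prefix "z" already present; 8 new (z, z, p, y, z, y, p, p)
  "yyzl" → 4 new (y, y, z, l)
  "yyzpl" → prefix "yyz" already present; 2 new (p, l)
  "zzzpll" → prefix "zzzp" already present; 2 new (l, l)
  "zpyylz" → prefix "z" already present; 5 new (p, y, y, l, z)
  "yyzpylp" → prefix "yyzp" already present; 3 new (y, l, p)
  "flpfplp" → 7 new (f, l, p, f, p, l, p)
  "pyyyfllp" → 8 new (p, y, y, y, f, l, l, p)
  "flplpppf" → prefix "flp" already present; 5 new (l, p, p, p, f)
  "zz" → prefix "zz" already present; 0 new (none)
  "flplyyyzfz" → prefix "flpl" already present; 6 new (y, y, y, z, f, z)
  "zzzpyffp" → prefix "zzzpy" already present; 3 new (f, f, p)
  "flplzyzzl" → prefix "flpl" already present; 5 new (z, y, z, z, l)
  "ply" → prefix "p" already present; 2 new (l, y)
  "zlfy" → prefix "z" already present; 3 new (l, f, y)
  "zfpf" → prefix "zf" already present; 2 new (p, f)
  "zf" → prefix "zf" already present; 0 new (none)
  "zzlpyfzzy" → prefix "zz" already present; 7 new (l, p, y, f, z, z, y)
  "zfpplp" → prefix "zfp" already present; 3 new (p, l, p)
  "zzzll" → prefix "zzz" already present; 2 new (l, l)
Total nodes = 6 + 8 + 4 + 2 + 2 + 5 + 3 + 7 + 8 + 5 + 0 + 6 + 3 + 5 + 2 + 3 + 2 + 0 + 7 + 3 + 2 = 83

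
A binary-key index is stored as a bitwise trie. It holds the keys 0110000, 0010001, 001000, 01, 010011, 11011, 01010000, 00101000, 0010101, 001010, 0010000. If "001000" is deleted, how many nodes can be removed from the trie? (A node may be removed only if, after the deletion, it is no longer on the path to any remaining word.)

A node on "001000"'s path can go only if nothing else ends at it or branches off below it.
Every node on "001000" is still needed (e.g. by "0010001"), so nothing is freed.
Nodes removed: 0

0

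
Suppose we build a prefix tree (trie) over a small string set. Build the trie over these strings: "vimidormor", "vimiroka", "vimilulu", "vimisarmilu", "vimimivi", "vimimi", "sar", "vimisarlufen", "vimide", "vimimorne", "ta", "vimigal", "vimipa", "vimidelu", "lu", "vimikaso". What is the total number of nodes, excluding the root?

57

Insert word by word; a character creates a node only if that edge doesn't already exist:
  "vimidormor" → 10 new (v, i, m, i, d, o, r, m, o, r)
  "vimiroka" → prefix "vimi" already present; 4 new (r, o, k, a)
  "vimilulu" → prefix "vimi" already present; 4 new (l, u, l, u)
  "vimisarmilu" → prefix "vimi" already present; 7 new (s, a, r, m, i, l, u)
  "vimimivi" → prefix "vimi" already present; 4 new (m, i, v, i)
  "vimimi" → prefix "vimimi" already present; 0 new (none)
  "sar" → 3 new (s, a, r)
  "vimisarlufen" → prefix "vimisar" already present; 5 new (l, u, f, e, n)
  "vimide" → prefix "vimid" already present; 1 new (e)
  "vimimorne" → prefix "vimim" already present; 4 new (o, r, n, e)
  "ta" → 2 new (t, a)
  "vimigal" → prefix "vimi" already present; 3 new (g, a, l)
  "vimipa" → prefix "vimi" already present; 2 new (p, a)
  "vimidelu" → prefix "vimide" already present; 2 new (l, u)
  "lu" → 2 new (l, u)
  "vimikaso" → prefix "vimi" already present; 4 new (k, a, s, o)
Total nodes = 10 + 4 + 4 + 7 + 4 + 0 + 3 + 5 + 1 + 4 + 2 + 3 + 2 + 2 + 2 + 4 = 57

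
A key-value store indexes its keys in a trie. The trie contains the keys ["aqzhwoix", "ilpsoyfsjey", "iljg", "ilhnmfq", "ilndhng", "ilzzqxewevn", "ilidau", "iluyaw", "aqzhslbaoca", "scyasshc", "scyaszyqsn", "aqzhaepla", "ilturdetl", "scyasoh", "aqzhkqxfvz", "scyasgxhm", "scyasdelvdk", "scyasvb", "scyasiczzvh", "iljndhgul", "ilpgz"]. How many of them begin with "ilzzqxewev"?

1

Walk to "ilzzqxewev"; the words in its subtree are exactly those with that prefix.
Words under "ilzzqxewev": ilzzqxewevn
Count: 1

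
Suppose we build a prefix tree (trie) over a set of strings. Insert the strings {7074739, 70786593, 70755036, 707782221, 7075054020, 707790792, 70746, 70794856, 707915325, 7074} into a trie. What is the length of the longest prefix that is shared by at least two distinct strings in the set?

Look for the deepest trie node that still has at least two words in its subtree.
"7074" and "70746" agree on "7074" (4 characters) before diverging; nothing deeper is shared.
Longest shared-prefix length: 4

4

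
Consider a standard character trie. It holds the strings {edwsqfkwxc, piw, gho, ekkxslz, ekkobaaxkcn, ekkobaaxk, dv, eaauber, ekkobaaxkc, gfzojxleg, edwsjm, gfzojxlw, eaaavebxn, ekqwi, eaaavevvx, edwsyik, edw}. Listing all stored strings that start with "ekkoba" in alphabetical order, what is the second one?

ekkobaaxkc

Filter for "ekkoba…" and sort: "ekkobaaxk", "ekkobaaxkc", "ekkobaaxkcn"
Position 2: ekkobaaxkc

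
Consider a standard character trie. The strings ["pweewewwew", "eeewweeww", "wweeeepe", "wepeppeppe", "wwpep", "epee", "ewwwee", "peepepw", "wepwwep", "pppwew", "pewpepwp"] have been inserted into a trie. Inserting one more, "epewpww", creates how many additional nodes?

4

"epe" is already a path in the trie; the remaining "wpww" must be added.
New nodes needed: |"epewpww"| − 3 = 7 − 3 = 4.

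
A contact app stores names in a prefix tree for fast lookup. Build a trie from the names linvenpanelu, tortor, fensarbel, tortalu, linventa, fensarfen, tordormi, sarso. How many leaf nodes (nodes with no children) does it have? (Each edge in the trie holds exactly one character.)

A leaf is a node with no children — equivalently, the end of a word that is not a proper prefix of any other stored word.
Those words: "fensarbel", "fensarfen", "linvenpanelu", "linventa", "sarso", "tordormi", "tortalu", "tortor"
Leaf count: 8

8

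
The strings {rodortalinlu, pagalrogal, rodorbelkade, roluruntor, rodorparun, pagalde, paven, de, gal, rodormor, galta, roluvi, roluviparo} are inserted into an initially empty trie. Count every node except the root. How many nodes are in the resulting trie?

For each word, the new-node count is its length minus the longest prefix already in the trie:
  "rodortalinlu" → 12 new (r, o, d, o, r, t, a, l, i, n, l, u)
  "pagalrogal" → 10 new (p, a, g, a, l, r, o, g, a, l)
  "rodorbelkade" → prefix "rodor" already present; 7 new (b, e, l, k, a, d, e)
  "roluruntor" → prefix "ro" already present; 8 new (l, u, r, u, n, t, o, r)
  "rodorparun" → prefix "rodor" already present; 5 new (p, a, r, u, n)
  "pagalde" → prefix "pagal" already present; 2 new (d, e)
  "paven" → prefix "pa" already present; 3 new (v, e, n)
  "de" → 2 new (d, e)
  "gal" → 3 new (g, a, l)
  "rodormor" → prefix "rodor" already present; 3 new (m, o, r)
  "galta" → prefix "gal" already present; 2 new (t, a)
  "roluvi" → prefix "rolu" already present; 2 new (v, i)
  "roluviparo" → prefix "roluvi" already present; 4 new (p, a, r, o)
Total nodes = 12 + 10 + 7 + 8 + 5 + 2 + 3 + 2 + 3 + 3 + 2 + 2 + 4 = 63

63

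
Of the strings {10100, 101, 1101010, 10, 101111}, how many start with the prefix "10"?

Walk to "10"; the words in its subtree are exactly those with that prefix.
Matches: "10", "101", "10100", "101111"
Count: 4

4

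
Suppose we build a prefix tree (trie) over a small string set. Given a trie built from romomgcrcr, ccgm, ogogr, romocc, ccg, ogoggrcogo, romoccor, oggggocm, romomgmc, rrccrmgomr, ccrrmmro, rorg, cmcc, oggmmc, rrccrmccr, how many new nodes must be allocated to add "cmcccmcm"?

4

"cmcc" is already a path in the trie; the remaining "cmcm" must be added.
New nodes needed: |"cmcccmcm"| − 4 = 8 − 4 = 4.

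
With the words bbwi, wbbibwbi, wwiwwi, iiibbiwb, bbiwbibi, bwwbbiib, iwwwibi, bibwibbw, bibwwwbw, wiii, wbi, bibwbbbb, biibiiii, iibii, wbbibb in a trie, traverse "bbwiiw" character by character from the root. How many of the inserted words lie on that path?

Traverse "bbwiiw" character by character; count nodes along the way that are marked as word ends.
Prefixes of the query that are stored words: "bbwi"
Count: 1

1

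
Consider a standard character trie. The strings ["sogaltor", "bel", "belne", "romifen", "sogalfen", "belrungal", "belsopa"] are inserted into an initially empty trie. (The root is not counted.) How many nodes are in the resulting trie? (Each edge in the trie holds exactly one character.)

Trace insertions, counting only characters that open a new branch:
  "sogaltor" → 8 new (s, o, g, a, l, t, o, r)
  "bel" → 3 new (b, e, l)
  "belne" → prefix "bel" already present; 2 new (n, e)
  "romifen" → 7 new (r, o, m, i, f, e, n)
  "sogalfen" → prefix "sogal" already present; 3 new (f, e, n)
  "belrungal" → prefix "bel" already present; 6 new (r, u, n, g, a, l)
  "belsopa" → prefix "bel" already present; 4 new (s, o, p, a)
Total nodes = 8 + 3 + 2 + 7 + 3 + 6 + 4 = 33

33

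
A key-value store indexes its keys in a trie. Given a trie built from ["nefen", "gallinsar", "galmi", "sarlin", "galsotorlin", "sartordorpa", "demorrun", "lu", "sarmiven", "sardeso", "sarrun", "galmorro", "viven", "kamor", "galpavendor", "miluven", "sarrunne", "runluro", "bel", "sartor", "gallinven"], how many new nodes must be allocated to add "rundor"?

3

Walking "rundor" from the root, the first 3 characters ("run") follow existing edges; "d" is the first miss.
Each of the 3 remaining characters creates one node.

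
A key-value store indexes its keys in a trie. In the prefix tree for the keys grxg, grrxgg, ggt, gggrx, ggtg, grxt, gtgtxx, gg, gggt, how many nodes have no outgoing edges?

7

Leaves are exactly the stored words that no other stored word extends.
Those words: "gggrx", "gggt", "ggtg", "grrxgg", "grxg", "grxt", "gtgtxx"
Leaf count: 7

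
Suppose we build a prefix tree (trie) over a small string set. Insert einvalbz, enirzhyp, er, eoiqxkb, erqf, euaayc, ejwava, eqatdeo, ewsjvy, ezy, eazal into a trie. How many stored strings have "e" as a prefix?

Walk to "e"; the words in its subtree are exactly those with that prefix.
Words under "e": eazal, einvalbz, ejwava, enirzhyp, eoiqxkb, eqatdeo, er, erqf, euaayc, ewsjvy, ezy
Count: 11

11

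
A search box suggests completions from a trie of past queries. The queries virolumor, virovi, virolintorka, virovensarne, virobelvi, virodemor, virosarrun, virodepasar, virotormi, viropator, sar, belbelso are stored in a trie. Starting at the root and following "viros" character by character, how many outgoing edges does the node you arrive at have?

1

Walk "viros" from the root, arriving at one node.
Characters that immediately follow "viros" among the stored strings: {a}.
That node has 1 child edge.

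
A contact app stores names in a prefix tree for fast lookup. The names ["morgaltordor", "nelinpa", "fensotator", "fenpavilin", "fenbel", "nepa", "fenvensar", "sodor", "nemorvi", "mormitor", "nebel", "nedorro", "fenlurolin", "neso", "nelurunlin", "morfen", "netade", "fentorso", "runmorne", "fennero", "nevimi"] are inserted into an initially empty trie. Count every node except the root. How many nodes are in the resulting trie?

114

Insert word by word; a character creates a node only if that edge doesn't already exist:
  "morgaltordor" → 12 new (m, o, r, g, a, l, t, o, r, d, o, r)
  "nelinpa" → 7 new (n, e, l, i, n, p, a)
  "fensotator" → 10 new (f, e, n, s, o, t, a, t, o, r)
  "fenpavilin" → prefix "fen" already present; 7 new (p, a, v, i, l, i, n)
  "fenbel" → prefix "fen" already present; 3 new (b, e, l)
  "nepa" → prefix "ne" already present; 2 new (p, a)
  "fenvensar" → prefix "fen" already present; 6 new (v, e, n, s, a, r)
  "sodor" → 5 new (s, o, d, o, r)
  "nemorvi" → prefix "ne" already present; 5 new (m, o, r, v, i)
  "mormitor" → prefix "mor" already present; 5 new (m, i, t, o, r)
  "nebel" → prefix "ne" already present; 3 new (b, e, l)
  "nedorro" → prefix "ne" already present; 5 new (d, o, r, r, o)
  "fenlurolin" → prefix "fen" already present; 7 new (l, u, r, o, l, i, n)
  "neso" → prefix "ne" already present; 2 new (s, o)
  "nelurunlin" → prefix "nel" already present; 7 new (u, r, u, n, l, i, n)
  "morfen" → prefix "mor" already present; 3 new (f, e, n)
  "netade" → prefix "ne" already present; 4 new (t, a, d, e)
  "fentorso" → prefix "fen" already present; 5 new (t, o, r, s, o)
  "runmorne" → 8 new (r, u, n, m, o, r, n, e)
  "fennero" → prefix "fen" already present; 4 new (n, e, r, o)
  "nevimi" → prefix "ne" already present; 4 new (v, i, m, i)
Total nodes = 12 + 7 + 10 + 7 + 3 + 2 + 6 + 5 + 5 + 5 + 3 + 5 + 7 + 2 + 7 + 3 + 4 + 5 + 8 + 4 + 4 = 114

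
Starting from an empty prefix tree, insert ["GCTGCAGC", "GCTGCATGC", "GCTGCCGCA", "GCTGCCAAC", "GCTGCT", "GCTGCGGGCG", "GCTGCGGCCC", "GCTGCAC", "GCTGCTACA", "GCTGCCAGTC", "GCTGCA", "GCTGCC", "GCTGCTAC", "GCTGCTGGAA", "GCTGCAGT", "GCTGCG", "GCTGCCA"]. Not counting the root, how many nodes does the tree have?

39

For each word, the new-node count is its length minus the longest prefix already in the trie:
  "GCTGCAGC" → 8 new (G, C, T, G, C, A, G, C)
  "GCTGCATGC" → prefix "GCTGCA" already present; 3 new (T, G, C)
  "GCTGCCGCA" → prefix "GCTGC" already present; 4 new (C, G, C, A)
  "GCTGCCAAC" → prefix "GCTGCC" already present; 3 new (A, A, C)
  "GCTGCT" → prefix "GCTGC" already present; 1 new (T)
  "GCTGCGGGCG" → prefix "GCTGC" already present; 5 new (G, G, G, C, G)
  "GCTGCGGCCC" → prefix "GCTGCGG" already present; 3 new (C, C, C)
  "GCTGCAC" → prefix "GCTGCA" already present; 1 new (C)
  "GCTGCTACA" → prefix "GCTGCT" already present; 3 new (A, C, A)
  "GCTGCCAGTC" → prefix "GCTGCCA" already present; 3 new (G, T, C)
  "GCTGCA" → prefix "GCTGCA" already present; 0 new (none)
  "GCTGCC" → prefix "GCTGCC" already present; 0 new (none)
  "GCTGCTAC" → prefix "GCTGCTAC" already present; 0 new (none)
  "GCTGCTGGAA" → prefix "GCTGCT" already present; 4 new (G, G, A, A)
  "GCTGCAGT" → prefix "GCTGCAG" already present; 1 new (T)
  "GCTGCG" → prefix "GCTGCG" already present; 0 new (none)
  "GCTGCCA" → prefix "GCTGCCA" already present; 0 new (none)
Total nodes = 8 + 3 + 4 + 3 + 1 + 5 + 3 + 1 + 3 + 3 + 0 + 0 + 0 + 4 + 1 + 0 + 0 = 39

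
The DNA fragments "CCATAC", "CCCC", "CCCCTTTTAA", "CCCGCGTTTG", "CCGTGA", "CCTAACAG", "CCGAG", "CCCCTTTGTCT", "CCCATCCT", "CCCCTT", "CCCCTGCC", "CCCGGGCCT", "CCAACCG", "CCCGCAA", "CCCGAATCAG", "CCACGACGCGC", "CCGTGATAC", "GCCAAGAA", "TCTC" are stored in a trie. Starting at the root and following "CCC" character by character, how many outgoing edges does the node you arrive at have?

The children of the "CCC" node are the distinct next characters among strings starting with "CCC".
Characters that immediately follow "CCC" among the stored strings: {A, C, G}.
That node has 3 child edges.

3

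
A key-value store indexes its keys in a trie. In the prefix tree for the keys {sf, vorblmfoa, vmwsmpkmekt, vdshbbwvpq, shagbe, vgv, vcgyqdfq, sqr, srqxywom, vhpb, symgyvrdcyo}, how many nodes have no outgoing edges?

A leaf is a node with no children — equivalently, the end of a word that is not a proper prefix of any other stored word.
Those words: "sf", "shagbe", "sqr", "srqxywom", "symgyvrdcyo", "vcgyqdfq", "vdshbbwvpq", "vgv", "vhpb", "vmwsmpkmekt", "vorblmfoa"
Leaf count: 11

11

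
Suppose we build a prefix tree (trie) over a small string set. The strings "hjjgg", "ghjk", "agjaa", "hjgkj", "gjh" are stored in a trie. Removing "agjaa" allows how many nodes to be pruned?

A node on "agjaa"'s path can go only if nothing else ends at it or branches off below it.
No other word shares any prefix with "agjaa", so all 5 of its nodes go.
Nodes removed: 5

5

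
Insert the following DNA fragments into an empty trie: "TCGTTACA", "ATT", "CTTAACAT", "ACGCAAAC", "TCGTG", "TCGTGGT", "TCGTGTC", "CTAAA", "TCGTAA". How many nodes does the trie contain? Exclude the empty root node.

For each word, the new-node count is its length minus the longest prefix already in the trie:
  "TCGTTACA" → 8 new (T, C, G, T, T, A, C, A)
  "ATT" → 3 new (A, T, T)
  "CTTAACAT" → 8 new (C, T, T, A, A, C, A, T)
  "ACGCAAAC" → prefix "A" already present; 7 new (C, G, C, A, A, A, C)
  "TCGTG" → prefix "TCGT" already present; 1 new (G)
  "TCGTGGT" → prefix "TCGTG" already present; 2 new (G, T)
  "TCGTGTC" → prefix "TCGTG" already present; 2 new (T, C)
  "CTAAA" → prefix "CT" already present; 3 new (A, A, A)
  "TCGTAA" → prefix "TCGT" already present; 2 new (A, A)
Total nodes = 8 + 3 + 8 + 7 + 1 + 2 + 2 + 3 + 2 = 36

36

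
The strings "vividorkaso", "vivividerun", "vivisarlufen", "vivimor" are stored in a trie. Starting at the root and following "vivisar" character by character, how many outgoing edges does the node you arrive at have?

1

Walk "vivisar" from the root, arriving at one node.
Distinct next characters after "vivisar": l.
That node has 1 child edge.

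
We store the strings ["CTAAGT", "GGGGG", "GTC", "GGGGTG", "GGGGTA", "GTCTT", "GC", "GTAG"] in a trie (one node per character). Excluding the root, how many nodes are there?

21

Trie structure (* marks end of a word):
(root)
├─ C
│  └─ T
│     └─ A
│        └─ A
│           └─ G
│              └─ T *
└─ G
   ├─ C *
   ├─ G
   │  └─ G
   │     └─ G
   │        ├─ G *
   │        └─ T
   │           ├─ A *
   │           └─ G *
   └─ T
      ├─ A
      │  └─ G *
      └─ C *
         └─ T
            └─ T *
Counting every labelled node above: 21.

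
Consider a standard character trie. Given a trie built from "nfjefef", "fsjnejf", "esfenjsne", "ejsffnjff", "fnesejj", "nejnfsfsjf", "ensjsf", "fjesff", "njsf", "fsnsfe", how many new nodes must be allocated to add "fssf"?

2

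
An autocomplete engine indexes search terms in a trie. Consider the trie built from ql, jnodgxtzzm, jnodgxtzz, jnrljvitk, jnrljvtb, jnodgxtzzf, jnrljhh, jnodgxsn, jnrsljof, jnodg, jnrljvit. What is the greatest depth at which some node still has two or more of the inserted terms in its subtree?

Look for the deepest trie node that still has at least two words in its subtree.
"jnodgxtzz" and "jnodgxtzzf" agree on "jnodgxtzz" (9 characters) before diverging; nothing deeper is shared.
Longest shared-prefix length: 9

9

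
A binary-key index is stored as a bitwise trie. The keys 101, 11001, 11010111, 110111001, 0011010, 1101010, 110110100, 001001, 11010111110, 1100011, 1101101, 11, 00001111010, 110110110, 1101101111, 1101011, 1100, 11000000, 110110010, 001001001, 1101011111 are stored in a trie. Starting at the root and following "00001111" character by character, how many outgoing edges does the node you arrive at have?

1

The children of the "00001111" node are the distinct next characters among strings starting with "00001111".
Characters that immediately follow "00001111" among the stored strings: {0}.
That node has 1 child edge.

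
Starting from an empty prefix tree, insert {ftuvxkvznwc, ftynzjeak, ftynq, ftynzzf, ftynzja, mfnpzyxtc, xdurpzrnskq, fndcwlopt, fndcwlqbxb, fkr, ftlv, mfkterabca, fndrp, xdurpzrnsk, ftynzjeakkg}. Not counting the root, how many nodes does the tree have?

Count nodes per top-level branch (shared prefixes stored once):
  'f'-branch (fkr, fndcwlopt, fndcwlqbxb, fndrp, ftlv, ftuvxkvznwc, ftynq, ftynzja, ftynzjeak, ftynzjeakkg, ftynzzf): 42 nodes
  'm'-branch (mfkterabca, mfnpzyxtc): 17 nodes
  'x'-branch (xdurpzrnsk, xdurpzrnskq): 11 nodes
Sum: 70

70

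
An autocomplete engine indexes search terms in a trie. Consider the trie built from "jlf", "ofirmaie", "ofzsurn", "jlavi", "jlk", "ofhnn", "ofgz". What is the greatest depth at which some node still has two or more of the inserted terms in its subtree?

Equivalently: take the maximum, over all pairs, of their longest common prefix length.
e.g. "jlavi" and "jlf" share the prefix "jl" of length 2; no pair shares a longer one.
Longest shared-prefix length: 2

2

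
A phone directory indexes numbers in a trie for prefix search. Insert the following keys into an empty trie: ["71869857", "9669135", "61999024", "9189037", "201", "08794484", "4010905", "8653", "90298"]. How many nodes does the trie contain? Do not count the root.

55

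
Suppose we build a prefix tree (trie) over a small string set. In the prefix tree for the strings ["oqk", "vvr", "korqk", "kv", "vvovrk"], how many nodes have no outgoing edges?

Leaves are exactly the stored words that no other stored word extends.
Those words: "korqk", "kv", "oqk", "vvovrk", "vvr"
Leaf count: 5

5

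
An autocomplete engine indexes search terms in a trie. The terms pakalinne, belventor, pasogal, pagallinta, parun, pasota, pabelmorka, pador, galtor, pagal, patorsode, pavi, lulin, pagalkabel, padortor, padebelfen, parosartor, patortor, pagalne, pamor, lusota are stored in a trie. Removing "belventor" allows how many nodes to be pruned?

9

Walk "belventor" from the leaf back toward the root, removing each node that no remaining word uses.
No other word shares any prefix with "belventor", so all 9 of its nodes go.
Nodes removed: 9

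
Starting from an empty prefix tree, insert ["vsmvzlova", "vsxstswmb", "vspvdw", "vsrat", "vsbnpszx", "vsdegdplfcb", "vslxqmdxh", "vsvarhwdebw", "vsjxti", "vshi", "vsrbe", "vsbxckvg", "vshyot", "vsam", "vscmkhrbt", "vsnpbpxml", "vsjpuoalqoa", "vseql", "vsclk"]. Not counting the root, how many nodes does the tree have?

99

Trace insertions, counting only characters that open a new branch:
  "vsmvzlova" → 9 new (v, s, m, v, z, l, o, v, a)
  "vsxstswmb" → prefix "vs" already present; 7 new (x, s, t, s, w, m, b)
  "vspvdw" → prefix "vs" already present; 4 new (p, v, d, w)
  "vsrat" → prefix "vs" already present; 3 new (r, a, t)
  "vsbnpszx" → prefix "vs" already present; 6 new (b, n, p, s, z, x)
  "vsdegdplfcb" → prefix "vs" already present; 9 new (d, e, g, d, p, l, f, c, b)
  "vslxqmdxh" → prefix "vs" already present; 7 new (l, x, q, m, d, x, h)
  "vsvarhwdebw" → prefix "vs" already present; 9 new (v, a, r, h, w, d, e, b, w)
  "vsjxti" → prefix "vs" already present; 4 new (j, x, t, i)
  "vshi" → prefix "vs" already present; 2 new (h, i)
  "vsrbe" → prefix "vsr" already present; 2 new (b, e)
  "vsbxckvg" → prefix "vsb" already present; 5 new (x, c, k, v, g)
  "vshyot" → prefix "vsh" already present; 3 new (y, o, t)
  "vsam" → prefix "vs" already present; 2 new (a, m)
  "vscmkhrbt" → prefix "vs" already present; 7 new (c, m, k, h, r, b, t)
  "vsnpbpxml" → prefix "vs" already present; 7 new (n, p, b, p, x, m, l)
  "vsjpuoalqoa" → prefix "vsj" already present; 8 new (p, u, o, a, l, q, o, a)
  "vseql" → prefix "vs" already present; 3 new (e, q, l)
  "vsclk" → prefix "vsc" already present; 2 new (l, k)
Total nodes = 9 + 7 + 4 + 3 + 6 + 9 + 7 + 9 + 4 + 2 + 2 + 5 + 3 + 2 + 7 + 7 + 8 + 3 + 2 = 99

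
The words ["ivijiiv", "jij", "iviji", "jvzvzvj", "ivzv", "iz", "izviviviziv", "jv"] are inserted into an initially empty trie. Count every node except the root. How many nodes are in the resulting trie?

Insert word by word; a character creates a node only if that edge doesn't already exist:
  "ivijiiv" → 7 new (i, v, i, j, i, i, v)
  "jij" → 3 new (j, i, j)
  "iviji" → prefix "iviji" already present; 0 new (none)
  "jvzvzvj" → prefix "j" already present; 6 new (v, z, v, z, v, j)
  "ivzv" → prefix "iv" already present; 2 new (z, v)
  "iz" → prefix "i" already present; 1 new (z)
  "izviviviziv" → prefix "iz" already present; 9 new (v, i, v, i, v, i, z, i, v)
  "jv" → prefix "jv" already present; 0 new (none)
Total nodes = 7 + 3 + 0 + 6 + 2 + 1 + 9 + 0 = 28

28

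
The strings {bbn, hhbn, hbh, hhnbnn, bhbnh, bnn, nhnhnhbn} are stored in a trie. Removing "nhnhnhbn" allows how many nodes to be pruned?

After clearing the end-marker at "nhnhnhbn", prune upward until reaching a node still needed by another word.
No other word shares any prefix with "nhnhnhbn", so all 8 of its nodes go.
Nodes removed: 8

8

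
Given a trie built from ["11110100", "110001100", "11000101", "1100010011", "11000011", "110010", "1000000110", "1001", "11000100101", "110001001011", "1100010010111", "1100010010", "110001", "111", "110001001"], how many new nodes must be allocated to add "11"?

0

"11" is already a full path in the trie; only an end-marker is added.
No new nodes are needed: 0.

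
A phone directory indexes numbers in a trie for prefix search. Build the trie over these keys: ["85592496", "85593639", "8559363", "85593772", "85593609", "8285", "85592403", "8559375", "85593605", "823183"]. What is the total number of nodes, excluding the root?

28

Count nodes per top-level branch (shared prefixes stored once):
  '8'-branch (823183, 8285, 85592403, 85592496, 85593605, 85593609, 8559363, 85593639, 8559375, 85593772): 28 nodes
Sum: 28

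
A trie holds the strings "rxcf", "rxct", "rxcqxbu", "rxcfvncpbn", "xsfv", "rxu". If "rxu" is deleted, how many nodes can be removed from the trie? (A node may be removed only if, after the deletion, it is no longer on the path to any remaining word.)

A node on "rxu"'s path can go only if nothing else ends at it or branches off below it.
The suffix "u" (1 node) is used only by "rxu"; the node for "rx" still has the child "c", so pruning stops there.
Nodes removed: 1

1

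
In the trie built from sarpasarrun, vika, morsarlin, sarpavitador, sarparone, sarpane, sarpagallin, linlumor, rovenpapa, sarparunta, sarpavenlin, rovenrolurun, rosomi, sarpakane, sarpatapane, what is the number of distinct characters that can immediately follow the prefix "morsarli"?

Walk "morsarli" from the root, arriving at one node.
Distinct next characters after "morsarli": n.
That node has 1 child edge.

1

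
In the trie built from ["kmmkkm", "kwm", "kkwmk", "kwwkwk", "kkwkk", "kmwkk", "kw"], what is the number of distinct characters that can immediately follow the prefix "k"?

The children of the "k" node are the distinct next characters among strings starting with "k".
Characters that immediately follow "k" among the stored strings: {k, m, w}.
That node has 3 child edges.

3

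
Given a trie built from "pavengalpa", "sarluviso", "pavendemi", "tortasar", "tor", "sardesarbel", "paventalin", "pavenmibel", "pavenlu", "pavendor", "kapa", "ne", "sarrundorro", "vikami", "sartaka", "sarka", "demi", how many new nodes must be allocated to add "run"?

"run" shares no prefix with any stored word, so all 3 characters open new nodes.
3 − 0 = 3 new nodes.

3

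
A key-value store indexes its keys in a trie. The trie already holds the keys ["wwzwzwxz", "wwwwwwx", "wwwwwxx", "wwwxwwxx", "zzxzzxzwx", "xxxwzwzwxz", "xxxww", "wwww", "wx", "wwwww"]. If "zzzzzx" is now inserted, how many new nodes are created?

4

The longest prefix of "zzzzzx" already in the trie is "zz" (length 2).
New nodes needed: |"zzzzzx"| − 2 = 6 − 2 = 4.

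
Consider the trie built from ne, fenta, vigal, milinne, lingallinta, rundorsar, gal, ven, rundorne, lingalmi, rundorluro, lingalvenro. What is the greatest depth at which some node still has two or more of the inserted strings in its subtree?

Equivalently: take the maximum, over all pairs, of their longest common prefix length.
e.g. "lingallinta" and "lingalmi" share the prefix "lingal" of length 6; no pair shares a longer one.
Longest shared-prefix length: 6

6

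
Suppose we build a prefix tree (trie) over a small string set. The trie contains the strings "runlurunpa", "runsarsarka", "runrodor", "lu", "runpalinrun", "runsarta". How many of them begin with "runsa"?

Walk to "runsa"; the words in its subtree are exactly those with that prefix.
Words under "runsa": runsarsarka, runsarta
Count: 2

2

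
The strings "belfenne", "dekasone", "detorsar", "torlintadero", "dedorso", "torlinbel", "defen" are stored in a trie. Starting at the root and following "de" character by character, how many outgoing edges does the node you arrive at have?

4

The children of the "de" node are the distinct next characters among strings starting with "de".
Characters that immediately follow "de" among the stored strings: {d, f, k, t}.
That node has 4 child edges.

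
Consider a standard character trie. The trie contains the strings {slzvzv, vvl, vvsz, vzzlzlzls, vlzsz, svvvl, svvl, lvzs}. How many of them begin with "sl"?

Walk to "sl"; the words in its subtree are exactly those with that prefix.
Matches: "slzvzv"
Count: 1

1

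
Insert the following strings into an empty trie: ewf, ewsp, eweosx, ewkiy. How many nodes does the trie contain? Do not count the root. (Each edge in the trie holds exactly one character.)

12

For each word, the new-node count is its length minus the longest prefix already in the trie:
  "ewf" → 3 new (e, w, f)
  "ewsp" → prefix "ew" already present; 2 new (s, p)
  "eweosx" → prefix "ew" already present; 4 new (e, o, s, x)
  "ewkiy" → prefix "ew" already present; 3 new (k, i, y)
Total nodes = 3 + 2 + 4 + 3 = 12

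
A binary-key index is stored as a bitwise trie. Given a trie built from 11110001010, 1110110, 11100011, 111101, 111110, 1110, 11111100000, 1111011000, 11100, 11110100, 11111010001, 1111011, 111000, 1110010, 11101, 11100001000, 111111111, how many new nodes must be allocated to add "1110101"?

The longest prefix of "1110101" already in the trie is "11101" (length 5).
Each of the 2 remaining characters creates one node.

2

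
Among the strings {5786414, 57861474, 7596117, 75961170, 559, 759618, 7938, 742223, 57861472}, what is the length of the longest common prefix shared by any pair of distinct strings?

7

Equivalently: take the maximum, over all pairs, of their longest common prefix length.
e.g. "57861472" and "57861474" share the prefix "5786147" of length 7; no pair shares a longer one.
Longest shared-prefix length: 7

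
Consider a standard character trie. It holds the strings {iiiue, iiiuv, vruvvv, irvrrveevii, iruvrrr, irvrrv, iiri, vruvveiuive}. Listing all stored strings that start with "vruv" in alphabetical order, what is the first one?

Filter for "vruv…" and sort: "vruvveiuive", "vruvvv"
Position 1: vruvveiuive

vruvveiuive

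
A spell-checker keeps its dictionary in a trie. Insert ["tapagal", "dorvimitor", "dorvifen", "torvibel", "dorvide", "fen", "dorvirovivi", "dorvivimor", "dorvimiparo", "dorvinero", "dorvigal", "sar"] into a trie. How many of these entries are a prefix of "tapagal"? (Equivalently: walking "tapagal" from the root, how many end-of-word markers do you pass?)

1

Traverse "tapagal" character by character; count nodes along the way that are marked as word ends.
Prefixes of the query that are stored words: "tapagal"
Count: 1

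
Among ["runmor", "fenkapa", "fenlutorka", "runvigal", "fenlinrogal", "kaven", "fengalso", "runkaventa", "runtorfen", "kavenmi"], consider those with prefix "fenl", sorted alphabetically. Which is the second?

Filter for "fenl…" and sort: "fenlinrogal", "fenlutorka"
Position 2: fenlutorka

fenlutorka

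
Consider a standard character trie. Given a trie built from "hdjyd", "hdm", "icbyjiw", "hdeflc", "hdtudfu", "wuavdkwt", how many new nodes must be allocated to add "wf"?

1

"w" is already a path in the trie; the remaining "f" must be added.
New nodes needed: |"wf"| − 1 = 2 − 1 = 1.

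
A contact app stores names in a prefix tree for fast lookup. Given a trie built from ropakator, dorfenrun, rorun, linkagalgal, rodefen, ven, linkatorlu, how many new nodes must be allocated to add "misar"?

5

No existing word starts with "m", so every character of "misar" needs a new node.
5 − 0 = 5 new nodes.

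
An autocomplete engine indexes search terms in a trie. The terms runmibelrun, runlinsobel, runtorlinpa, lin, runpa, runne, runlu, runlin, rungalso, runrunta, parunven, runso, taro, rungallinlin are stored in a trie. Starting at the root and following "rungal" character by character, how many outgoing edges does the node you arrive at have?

2

The children of the "rungal" node are the distinct next characters among strings starting with "rungal".
Distinct next characters after "rungal": l, s.
That node has 2 child edges.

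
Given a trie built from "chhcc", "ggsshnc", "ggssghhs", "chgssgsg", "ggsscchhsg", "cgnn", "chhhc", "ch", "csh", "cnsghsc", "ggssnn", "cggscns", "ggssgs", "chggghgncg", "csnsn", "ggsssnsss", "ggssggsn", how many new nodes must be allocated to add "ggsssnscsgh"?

Walking "ggsssnscsgh" from the root, the first 7 characters ("ggsssns") follow existing edges; "c" is the first miss.
New nodes needed: |"ggsssnscsgh"| − 7 = 11 − 7 = 4.

4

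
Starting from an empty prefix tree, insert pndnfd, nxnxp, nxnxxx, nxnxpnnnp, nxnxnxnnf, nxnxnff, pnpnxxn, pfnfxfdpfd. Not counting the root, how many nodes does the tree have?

Insert word by word; a character creates a node only if that edge doesn't already exist:
  "pndnfd" → 6 new (p, n, d, n, f, d)
  "nxnxp" → 5 new (n, x, n, x, p)
  "nxnxxx" → prefix "nxnx" already present; 2 new (x, x)
  "nxnxpnnnp" → prefix "nxnxp" already present; 4 new (n, n, n, p)
  "nxnxnxnnf" → prefix "nxnx" already present; 5 new (n, x, n, n, f)
  "nxnxnff" → prefix "nxnxn" already present; 2 new (f, f)
  "pnpnxxn" → prefix "pn" already present; 5 new (p, n, x, x, n)
  "pfnfxfdpfd" → prefix "p" already present; 9 new (f, n, f, x, f, d, p, f, d)
Total nodes = 6 + 5 + 2 + 4 + 5 + 2 + 5 + 9 = 38

38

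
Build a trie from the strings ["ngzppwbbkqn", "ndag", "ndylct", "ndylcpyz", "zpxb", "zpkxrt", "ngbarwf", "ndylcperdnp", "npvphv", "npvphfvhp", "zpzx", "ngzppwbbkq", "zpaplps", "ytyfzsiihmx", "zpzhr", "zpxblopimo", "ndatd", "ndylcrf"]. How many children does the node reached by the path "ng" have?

2

Follow the path "ng" to its node, then look at its outgoing edges.
Characters that immediately follow "ng" among the stored strings: {b, z}.
That node has 2 child edges.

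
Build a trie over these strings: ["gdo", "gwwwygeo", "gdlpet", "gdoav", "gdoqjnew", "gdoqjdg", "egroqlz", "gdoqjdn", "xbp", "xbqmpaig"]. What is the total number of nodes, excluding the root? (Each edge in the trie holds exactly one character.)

Count nodes per top-level branch (shared prefixes stored once):
  'e'-branch (egroqlz): 7 nodes
  'g'-branch (gdlpet, gdo, gdoav, gdoqjdg, gdoqjdn, gdoqjnew, gwwwygeo): 24 nodes
  'x'-branch (xbp, xbqmpaig): 9 nodes
Sum: 40

40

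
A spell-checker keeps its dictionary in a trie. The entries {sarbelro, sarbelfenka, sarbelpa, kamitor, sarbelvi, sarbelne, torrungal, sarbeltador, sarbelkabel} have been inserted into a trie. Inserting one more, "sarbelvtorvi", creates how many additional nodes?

The longest prefix of "sarbelvtorvi" already in the trie is "sarbelv" (length 7).
Each of the 5 remaining characters creates one node.

5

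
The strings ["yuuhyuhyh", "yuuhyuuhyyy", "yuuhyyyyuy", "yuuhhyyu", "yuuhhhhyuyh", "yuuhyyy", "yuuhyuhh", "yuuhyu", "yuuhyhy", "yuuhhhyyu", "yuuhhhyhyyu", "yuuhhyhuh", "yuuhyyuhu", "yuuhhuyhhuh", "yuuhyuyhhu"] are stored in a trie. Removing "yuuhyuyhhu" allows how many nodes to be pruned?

4

Walk "yuuhyuyhhu" from the leaf back toward the root, removing each node that no remaining word uses.
The suffix "yhhu" (4 nodes) is used only by "yuuhyuyhhu"; the node for "yuuhyu" still has the child "h", so pruning stops there.
Nodes removed: 4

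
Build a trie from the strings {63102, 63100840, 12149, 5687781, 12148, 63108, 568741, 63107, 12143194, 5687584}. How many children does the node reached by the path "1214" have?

3

Walk "1214" from the root, arriving at one node.
Distinct next characters after "1214": 3, 8, 9.
That node has 3 child edges.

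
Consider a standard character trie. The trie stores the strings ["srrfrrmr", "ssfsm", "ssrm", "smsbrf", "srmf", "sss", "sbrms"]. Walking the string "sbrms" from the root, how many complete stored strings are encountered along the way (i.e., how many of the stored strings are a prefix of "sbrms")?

1

Walk "sbrms" from the root; an end-of-word marker is hit whenever a stored word is a prefix of "sbrms".
Prefixes of the query that are stored words: "sbrms"
Count: 1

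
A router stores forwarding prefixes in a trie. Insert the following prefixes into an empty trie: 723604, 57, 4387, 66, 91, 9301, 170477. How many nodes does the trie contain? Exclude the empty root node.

For each word, the new-node count is its length minus the longest prefix already in the trie:
  "723604" → 6 new (7, 2, 3, 6, 0, 4)
  "57" → 2 new (5, 7)
  "4387" → 4 new (4, 3, 8, 7)
  "66" → 2 new (6, 6)
  "91" → 2 new (9, 1)
  "9301" → prefix "9" already present; 3 new (3, 0, 1)
  "170477" → 6 new (1, 7, 0, 4, 7, 7)
Total nodes = 6 + 2 + 4 + 2 + 2 + 3 + 6 = 25

25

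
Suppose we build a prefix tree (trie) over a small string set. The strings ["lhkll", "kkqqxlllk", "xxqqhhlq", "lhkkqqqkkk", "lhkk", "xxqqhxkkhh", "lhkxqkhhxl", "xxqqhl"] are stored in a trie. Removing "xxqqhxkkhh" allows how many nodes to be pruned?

5

Walk "xxqqhxkkhh" from the leaf back toward the root, removing each node that no remaining word uses.
The suffix "xkkhh" (5 nodes) is used only by "xxqqhxkkhh"; the node for "xxqqh" still has the child "h", so pruning stops there.
Nodes removed: 5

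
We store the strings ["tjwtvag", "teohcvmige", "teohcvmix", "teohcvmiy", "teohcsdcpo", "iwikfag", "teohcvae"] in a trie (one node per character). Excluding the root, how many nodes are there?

32

Count nodes per top-level branch (shared prefixes stored once):
  'i'-branch (iwikfag): 7 nodes
  't'-branch (teohcsdcpo, teohcvae, teohcvmige, teohcvmix, teohcvmiy, tjwtvag): 25 nodes
Sum: 32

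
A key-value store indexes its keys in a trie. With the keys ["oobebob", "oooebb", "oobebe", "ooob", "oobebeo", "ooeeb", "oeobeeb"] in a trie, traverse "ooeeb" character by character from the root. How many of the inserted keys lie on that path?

1

Walk "ooeeb" from the root; an end-of-word marker is hit whenever a stored word is a prefix of "ooeeb".
Prefixes of the query that are stored words: "ooeeb"
Count: 1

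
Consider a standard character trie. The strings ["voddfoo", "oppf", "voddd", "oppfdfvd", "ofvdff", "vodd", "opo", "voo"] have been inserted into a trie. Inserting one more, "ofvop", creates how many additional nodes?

2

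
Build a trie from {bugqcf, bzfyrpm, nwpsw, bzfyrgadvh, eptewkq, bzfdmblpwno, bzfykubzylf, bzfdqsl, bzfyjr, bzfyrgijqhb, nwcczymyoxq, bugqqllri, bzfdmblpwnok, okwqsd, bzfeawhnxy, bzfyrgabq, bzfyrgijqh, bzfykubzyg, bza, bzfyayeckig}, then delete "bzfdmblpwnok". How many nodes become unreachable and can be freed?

A node on "bzfdmblpwnok"'s path can go only if nothing else ends at it or branches off below it.
The suffix "k" (1 node) is used only by "bzfdmblpwnok"; "bzfdmblpwno" is itself a stored word, so pruning stops there.
Nodes removed: 1

1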